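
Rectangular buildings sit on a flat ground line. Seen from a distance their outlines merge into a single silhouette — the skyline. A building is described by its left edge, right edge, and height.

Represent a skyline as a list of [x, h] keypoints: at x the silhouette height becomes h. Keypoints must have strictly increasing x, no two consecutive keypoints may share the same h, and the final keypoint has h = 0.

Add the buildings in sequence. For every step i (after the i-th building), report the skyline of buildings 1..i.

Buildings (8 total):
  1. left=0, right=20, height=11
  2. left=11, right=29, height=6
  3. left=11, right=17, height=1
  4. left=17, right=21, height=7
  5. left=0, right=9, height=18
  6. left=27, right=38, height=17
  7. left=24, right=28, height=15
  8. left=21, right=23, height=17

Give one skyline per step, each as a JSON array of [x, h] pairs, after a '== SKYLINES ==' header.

== SKYLINES ==
[[0,11],[20,0]]
[[0,11],[20,6],[29,0]]
[[0,11],[20,6],[29,0]]
[[0,11],[20,7],[21,6],[29,0]]
[[0,18],[9,11],[20,7],[21,6],[29,0]]
[[0,18],[9,11],[20,7],[21,6],[27,17],[38,0]]
[[0,18],[9,11],[20,7],[21,6],[24,15],[27,17],[38,0]]
[[0,18],[9,11],[20,7],[21,17],[23,6],[24,15],[27,17],[38,0]]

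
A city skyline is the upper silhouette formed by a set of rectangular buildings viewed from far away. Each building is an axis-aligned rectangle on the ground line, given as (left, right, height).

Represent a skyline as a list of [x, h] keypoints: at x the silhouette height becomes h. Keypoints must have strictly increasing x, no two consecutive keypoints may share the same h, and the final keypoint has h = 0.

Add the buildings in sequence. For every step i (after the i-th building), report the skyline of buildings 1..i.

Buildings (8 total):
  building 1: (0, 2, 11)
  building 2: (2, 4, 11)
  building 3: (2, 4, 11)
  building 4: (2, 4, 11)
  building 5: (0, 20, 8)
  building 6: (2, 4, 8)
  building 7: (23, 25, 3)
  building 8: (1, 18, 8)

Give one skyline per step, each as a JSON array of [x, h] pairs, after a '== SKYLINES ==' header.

== SKYLINES ==
[[0,11],[2,0]]
[[0,11],[4,0]]
[[0,11],[4,0]]
[[0,11],[4,0]]
[[0,11],[4,8],[20,0]]
[[0,11],[4,8],[20,0]]
[[0,11],[4,8],[20,0],[23,3],[25,0]]
[[0,11],[4,8],[20,0],[23,3],[25,0]]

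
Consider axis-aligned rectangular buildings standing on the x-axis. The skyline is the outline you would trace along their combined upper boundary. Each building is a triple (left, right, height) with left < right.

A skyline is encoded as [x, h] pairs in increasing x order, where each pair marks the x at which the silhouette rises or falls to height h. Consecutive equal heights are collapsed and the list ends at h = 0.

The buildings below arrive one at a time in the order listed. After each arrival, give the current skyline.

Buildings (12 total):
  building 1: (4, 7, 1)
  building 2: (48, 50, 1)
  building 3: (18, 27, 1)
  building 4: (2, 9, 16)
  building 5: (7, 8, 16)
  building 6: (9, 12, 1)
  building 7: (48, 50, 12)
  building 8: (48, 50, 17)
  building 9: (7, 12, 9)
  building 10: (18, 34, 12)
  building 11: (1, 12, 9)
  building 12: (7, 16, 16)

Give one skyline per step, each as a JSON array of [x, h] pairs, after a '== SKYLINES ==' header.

== SKYLINES ==
[[4,1],[7,0]]
[[4,1],[7,0],[48,1],[50,0]]
[[4,1],[7,0],[18,1],[27,0],[48,1],[50,0]]
[[2,16],[9,0],[18,1],[27,0],[48,1],[50,0]]
[[2,16],[9,0],[18,1],[27,0],[48,1],[50,0]]
[[2,16],[9,1],[12,0],[18,1],[27,0],[48,1],[50,0]]
[[2,16],[9,1],[12,0],[18,1],[27,0],[48,12],[50,0]]
[[2,16],[9,1],[12,0],[18,1],[27,0],[48,17],[50,0]]
[[2,16],[9,9],[12,0],[18,1],[27,0],[48,17],[50,0]]
[[2,16],[9,9],[12,0],[18,12],[34,0],[48,17],[50,0]]
[[1,9],[2,16],[9,9],[12,0],[18,12],[34,0],[48,17],[50,0]]
[[1,9],[2,16],[16,0],[18,12],[34,0],[48,17],[50,0]]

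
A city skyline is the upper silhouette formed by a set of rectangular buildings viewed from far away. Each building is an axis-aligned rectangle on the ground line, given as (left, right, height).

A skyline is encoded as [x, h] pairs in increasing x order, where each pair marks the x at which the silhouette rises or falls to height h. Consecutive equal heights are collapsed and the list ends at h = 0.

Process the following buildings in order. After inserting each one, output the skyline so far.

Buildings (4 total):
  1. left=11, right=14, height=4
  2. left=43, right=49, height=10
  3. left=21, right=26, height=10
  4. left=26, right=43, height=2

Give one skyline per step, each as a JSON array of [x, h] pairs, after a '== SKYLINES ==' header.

== SKYLINES ==
[[11,4],[14,0]]
[[11,4],[14,0],[43,10],[49,0]]
[[11,4],[14,0],[21,10],[26,0],[43,10],[49,0]]
[[11,4],[14,0],[21,10],[26,2],[43,10],[49,0]]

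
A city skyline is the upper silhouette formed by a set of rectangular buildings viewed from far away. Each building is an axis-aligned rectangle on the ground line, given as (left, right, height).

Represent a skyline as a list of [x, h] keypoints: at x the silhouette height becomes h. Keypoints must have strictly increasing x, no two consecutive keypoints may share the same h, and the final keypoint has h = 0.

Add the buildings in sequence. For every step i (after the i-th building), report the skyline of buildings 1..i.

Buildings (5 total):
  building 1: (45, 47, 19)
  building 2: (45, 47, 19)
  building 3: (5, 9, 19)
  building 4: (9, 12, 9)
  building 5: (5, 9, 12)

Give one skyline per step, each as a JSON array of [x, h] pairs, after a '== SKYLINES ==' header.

== SKYLINES ==
[[45,19],[47,0]]
[[45,19],[47,0]]
[[5,19],[9,0],[45,19],[47,0]]
[[5,19],[9,9],[12,0],[45,19],[47,0]]
[[5,19],[9,9],[12,0],[45,19],[47,0]]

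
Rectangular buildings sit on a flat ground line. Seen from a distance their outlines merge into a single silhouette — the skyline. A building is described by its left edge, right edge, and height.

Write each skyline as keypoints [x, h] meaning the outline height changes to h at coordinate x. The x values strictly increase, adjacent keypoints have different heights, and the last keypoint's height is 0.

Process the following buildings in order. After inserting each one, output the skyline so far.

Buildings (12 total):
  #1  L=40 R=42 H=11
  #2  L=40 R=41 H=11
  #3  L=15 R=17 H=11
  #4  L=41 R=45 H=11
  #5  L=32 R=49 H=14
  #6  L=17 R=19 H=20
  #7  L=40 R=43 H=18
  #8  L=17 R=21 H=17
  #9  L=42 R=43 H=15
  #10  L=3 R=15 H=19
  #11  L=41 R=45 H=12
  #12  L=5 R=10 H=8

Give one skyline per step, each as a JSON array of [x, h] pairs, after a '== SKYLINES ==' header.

== SKYLINES ==
[[40,11],[42,0]]
[[40,11],[42,0]]
[[15,11],[17,0],[40,11],[42,0]]
[[15,11],[17,0],[40,11],[45,0]]
[[15,11],[17,0],[32,14],[49,0]]
[[15,11],[17,20],[19,0],[32,14],[49,0]]
[[15,11],[17,20],[19,0],[32,14],[40,18],[43,14],[49,0]]
[[15,11],[17,20],[19,17],[21,0],[32,14],[40,18],[43,14],[49,0]]
[[15,11],[17,20],[19,17],[21,0],[32,14],[40,18],[43,14],[49,0]]
[[3,19],[15,11],[17,20],[19,17],[21,0],[32,14],[40,18],[43,14],[49,0]]
[[3,19],[15,11],[17,20],[19,17],[21,0],[32,14],[40,18],[43,14],[49,0]]
[[3,19],[15,11],[17,20],[19,17],[21,0],[32,14],[40,18],[43,14],[49,0]]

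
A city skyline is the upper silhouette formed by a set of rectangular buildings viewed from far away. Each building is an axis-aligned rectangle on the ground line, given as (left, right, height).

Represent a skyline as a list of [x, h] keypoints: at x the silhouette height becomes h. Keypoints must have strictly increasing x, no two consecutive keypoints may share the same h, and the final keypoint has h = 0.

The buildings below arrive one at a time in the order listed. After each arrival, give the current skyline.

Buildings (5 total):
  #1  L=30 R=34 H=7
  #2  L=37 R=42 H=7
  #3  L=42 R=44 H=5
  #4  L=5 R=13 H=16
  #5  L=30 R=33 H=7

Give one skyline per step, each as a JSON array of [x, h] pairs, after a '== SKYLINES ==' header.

== SKYLINES ==
[[30,7],[34,0]]
[[30,7],[34,0],[37,7],[42,0]]
[[30,7],[34,0],[37,7],[42,5],[44,0]]
[[5,16],[13,0],[30,7],[34,0],[37,7],[42,5],[44,0]]
[[5,16],[13,0],[30,7],[34,0],[37,7],[42,5],[44,0]]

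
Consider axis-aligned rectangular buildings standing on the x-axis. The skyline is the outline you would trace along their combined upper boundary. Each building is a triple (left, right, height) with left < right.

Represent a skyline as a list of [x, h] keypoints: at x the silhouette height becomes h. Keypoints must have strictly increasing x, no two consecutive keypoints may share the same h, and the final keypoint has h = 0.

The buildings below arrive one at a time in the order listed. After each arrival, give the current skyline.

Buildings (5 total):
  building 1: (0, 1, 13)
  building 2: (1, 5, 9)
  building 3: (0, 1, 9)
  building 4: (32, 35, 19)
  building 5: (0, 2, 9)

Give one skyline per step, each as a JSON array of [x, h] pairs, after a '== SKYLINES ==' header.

== SKYLINES ==
[[0,13],[1,0]]
[[0,13],[1,9],[5,0]]
[[0,13],[1,9],[5,0]]
[[0,13],[1,9],[5,0],[32,19],[35,0]]
[[0,13],[1,9],[5,0],[32,19],[35,0]]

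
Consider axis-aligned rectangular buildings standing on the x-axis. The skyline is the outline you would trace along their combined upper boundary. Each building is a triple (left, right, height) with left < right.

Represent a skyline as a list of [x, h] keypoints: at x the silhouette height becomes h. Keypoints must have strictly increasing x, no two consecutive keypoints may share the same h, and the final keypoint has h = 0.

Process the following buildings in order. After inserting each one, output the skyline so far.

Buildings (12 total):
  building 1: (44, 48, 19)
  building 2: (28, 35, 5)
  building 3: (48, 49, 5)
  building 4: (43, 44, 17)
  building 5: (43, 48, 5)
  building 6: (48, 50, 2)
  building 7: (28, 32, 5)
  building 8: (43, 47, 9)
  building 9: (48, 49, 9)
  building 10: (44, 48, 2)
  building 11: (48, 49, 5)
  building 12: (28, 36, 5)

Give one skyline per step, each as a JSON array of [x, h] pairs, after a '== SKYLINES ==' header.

== SKYLINES ==
[[44,19],[48,0]]
[[28,5],[35,0],[44,19],[48,0]]
[[28,5],[35,0],[44,19],[48,5],[49,0]]
[[28,5],[35,0],[43,17],[44,19],[48,5],[49,0]]
[[28,5],[35,0],[43,17],[44,19],[48,5],[49,0]]
[[28,5],[35,0],[43,17],[44,19],[48,5],[49,2],[50,0]]
[[28,5],[35,0],[43,17],[44,19],[48,5],[49,2],[50,0]]
[[28,5],[35,0],[43,17],[44,19],[48,5],[49,2],[50,0]]
[[28,5],[35,0],[43,17],[44,19],[48,9],[49,2],[50,0]]
[[28,5],[35,0],[43,17],[44,19],[48,9],[49,2],[50,0]]
[[28,5],[35,0],[43,17],[44,19],[48,9],[49,2],[50,0]]
[[28,5],[36,0],[43,17],[44,19],[48,9],[49,2],[50,0]]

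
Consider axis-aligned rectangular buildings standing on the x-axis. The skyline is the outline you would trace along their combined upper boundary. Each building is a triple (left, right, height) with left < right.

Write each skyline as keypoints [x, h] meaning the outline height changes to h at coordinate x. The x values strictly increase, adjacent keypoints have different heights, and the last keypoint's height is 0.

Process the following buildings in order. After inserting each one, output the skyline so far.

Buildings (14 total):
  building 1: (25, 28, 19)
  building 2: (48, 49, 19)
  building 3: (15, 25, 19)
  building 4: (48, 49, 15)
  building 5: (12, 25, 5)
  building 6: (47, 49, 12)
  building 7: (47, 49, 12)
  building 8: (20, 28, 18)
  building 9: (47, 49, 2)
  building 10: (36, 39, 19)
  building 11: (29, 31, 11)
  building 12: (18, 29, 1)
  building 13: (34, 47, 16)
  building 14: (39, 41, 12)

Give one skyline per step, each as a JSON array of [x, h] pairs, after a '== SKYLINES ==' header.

== SKYLINES ==
[[25,19],[28,0]]
[[25,19],[28,0],[48,19],[49,0]]
[[15,19],[28,0],[48,19],[49,0]]
[[15,19],[28,0],[48,19],[49,0]]
[[12,5],[15,19],[28,0],[48,19],[49,0]]
[[12,5],[15,19],[28,0],[47,12],[48,19],[49,0]]
[[12,5],[15,19],[28,0],[47,12],[48,19],[49,0]]
[[12,5],[15,19],[28,0],[47,12],[48,19],[49,0]]
[[12,5],[15,19],[28,0],[47,12],[48,19],[49,0]]
[[12,5],[15,19],[28,0],[36,19],[39,0],[47,12],[48,19],[49,0]]
[[12,5],[15,19],[28,0],[29,11],[31,0],[36,19],[39,0],[47,12],[48,19],[49,0]]
[[12,5],[15,19],[28,1],[29,11],[31,0],[36,19],[39,0],[47,12],[48,19],[49,0]]
[[12,5],[15,19],[28,1],[29,11],[31,0],[34,16],[36,19],[39,16],[47,12],[48,19],[49,0]]
[[12,5],[15,19],[28,1],[29,11],[31,0],[34,16],[36,19],[39,16],[47,12],[48,19],[49,0]]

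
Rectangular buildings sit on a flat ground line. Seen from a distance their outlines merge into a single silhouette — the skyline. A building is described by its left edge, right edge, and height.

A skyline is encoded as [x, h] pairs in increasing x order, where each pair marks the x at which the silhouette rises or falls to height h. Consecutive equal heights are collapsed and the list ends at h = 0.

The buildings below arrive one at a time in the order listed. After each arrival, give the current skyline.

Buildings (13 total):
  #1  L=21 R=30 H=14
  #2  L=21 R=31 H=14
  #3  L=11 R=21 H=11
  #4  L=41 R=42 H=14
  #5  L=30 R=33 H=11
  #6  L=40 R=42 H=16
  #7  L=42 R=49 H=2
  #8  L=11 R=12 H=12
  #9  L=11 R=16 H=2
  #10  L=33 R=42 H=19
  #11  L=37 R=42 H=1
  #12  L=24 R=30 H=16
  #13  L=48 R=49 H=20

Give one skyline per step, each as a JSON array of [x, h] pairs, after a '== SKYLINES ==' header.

== SKYLINES ==
[[21,14],[30,0]]
[[21,14],[31,0]]
[[11,11],[21,14],[31,0]]
[[11,11],[21,14],[31,0],[41,14],[42,0]]
[[11,11],[21,14],[31,11],[33,0],[41,14],[42,0]]
[[11,11],[21,14],[31,11],[33,0],[40,16],[42,0]]
[[11,11],[21,14],[31,11],[33,0],[40,16],[42,2],[49,0]]
[[11,12],[12,11],[21,14],[31,11],[33,0],[40,16],[42,2],[49,0]]
[[11,12],[12,11],[21,14],[31,11],[33,0],[40,16],[42,2],[49,0]]
[[11,12],[12,11],[21,14],[31,11],[33,19],[42,2],[49,0]]
[[11,12],[12,11],[21,14],[31,11],[33,19],[42,2],[49,0]]
[[11,12],[12,11],[21,14],[24,16],[30,14],[31,11],[33,19],[42,2],[49,0]]
[[11,12],[12,11],[21,14],[24,16],[30,14],[31,11],[33,19],[42,2],[48,20],[49,0]]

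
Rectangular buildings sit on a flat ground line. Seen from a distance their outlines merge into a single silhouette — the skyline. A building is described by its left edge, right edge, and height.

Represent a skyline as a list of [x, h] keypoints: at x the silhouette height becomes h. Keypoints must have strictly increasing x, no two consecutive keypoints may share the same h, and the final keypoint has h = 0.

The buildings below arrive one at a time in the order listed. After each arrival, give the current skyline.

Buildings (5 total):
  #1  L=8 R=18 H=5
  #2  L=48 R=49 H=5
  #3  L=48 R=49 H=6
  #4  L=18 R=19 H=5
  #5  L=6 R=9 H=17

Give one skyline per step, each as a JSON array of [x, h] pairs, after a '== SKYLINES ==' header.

== SKYLINES ==
[[8,5],[18,0]]
[[8,5],[18,0],[48,5],[49,0]]
[[8,5],[18,0],[48,6],[49,0]]
[[8,5],[19,0],[48,6],[49,0]]
[[6,17],[9,5],[19,0],[48,6],[49,0]]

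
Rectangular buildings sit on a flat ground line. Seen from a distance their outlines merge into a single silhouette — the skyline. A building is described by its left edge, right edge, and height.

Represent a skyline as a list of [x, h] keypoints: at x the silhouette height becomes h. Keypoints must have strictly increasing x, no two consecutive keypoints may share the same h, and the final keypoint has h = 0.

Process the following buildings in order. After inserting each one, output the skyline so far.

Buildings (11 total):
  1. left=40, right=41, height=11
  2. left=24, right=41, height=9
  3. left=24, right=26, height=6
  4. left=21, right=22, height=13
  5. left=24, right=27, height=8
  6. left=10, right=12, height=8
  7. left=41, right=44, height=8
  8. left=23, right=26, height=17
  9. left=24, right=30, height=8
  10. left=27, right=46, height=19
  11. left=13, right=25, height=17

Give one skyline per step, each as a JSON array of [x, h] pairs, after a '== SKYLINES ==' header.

== SKYLINES ==
[[40,11],[41,0]]
[[24,9],[40,11],[41,0]]
[[24,9],[40,11],[41,0]]
[[21,13],[22,0],[24,9],[40,11],[41,0]]
[[21,13],[22,0],[24,9],[40,11],[41,0]]
[[10,8],[12,0],[21,13],[22,0],[24,9],[40,11],[41,0]]
[[10,8],[12,0],[21,13],[22,0],[24,9],[40,11],[41,8],[44,0]]
[[10,8],[12,0],[21,13],[22,0],[23,17],[26,9],[40,11],[41,8],[44,0]]
[[10,8],[12,0],[21,13],[22,0],[23,17],[26,9],[40,11],[41,8],[44,0]]
[[10,8],[12,0],[21,13],[22,0],[23,17],[26,9],[27,19],[46,0]]
[[10,8],[12,0],[13,17],[26,9],[27,19],[46,0]]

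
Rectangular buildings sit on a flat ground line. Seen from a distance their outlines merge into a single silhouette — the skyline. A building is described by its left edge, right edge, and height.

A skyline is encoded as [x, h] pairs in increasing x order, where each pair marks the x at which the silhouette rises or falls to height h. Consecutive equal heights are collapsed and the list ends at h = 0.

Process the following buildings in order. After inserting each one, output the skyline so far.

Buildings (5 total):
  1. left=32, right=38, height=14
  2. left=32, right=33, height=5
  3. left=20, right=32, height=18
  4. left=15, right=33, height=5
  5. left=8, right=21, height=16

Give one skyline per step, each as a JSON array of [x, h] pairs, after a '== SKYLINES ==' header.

== SKYLINES ==
[[32,14],[38,0]]
[[32,14],[38,0]]
[[20,18],[32,14],[38,0]]
[[15,5],[20,18],[32,14],[38,0]]
[[8,16],[20,18],[32,14],[38,0]]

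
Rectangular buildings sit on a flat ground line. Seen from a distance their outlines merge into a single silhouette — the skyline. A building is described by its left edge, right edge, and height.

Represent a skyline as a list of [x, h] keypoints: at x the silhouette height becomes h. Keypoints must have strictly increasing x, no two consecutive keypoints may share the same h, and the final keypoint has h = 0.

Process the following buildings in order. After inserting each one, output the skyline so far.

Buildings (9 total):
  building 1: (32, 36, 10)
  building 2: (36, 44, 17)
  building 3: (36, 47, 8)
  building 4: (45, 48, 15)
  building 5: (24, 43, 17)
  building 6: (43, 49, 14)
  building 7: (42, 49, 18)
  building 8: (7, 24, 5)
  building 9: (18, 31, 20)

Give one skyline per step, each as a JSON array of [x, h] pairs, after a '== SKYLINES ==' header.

== SKYLINES ==
[[32,10],[36,0]]
[[32,10],[36,17],[44,0]]
[[32,10],[36,17],[44,8],[47,0]]
[[32,10],[36,17],[44,8],[45,15],[48,0]]
[[24,17],[44,8],[45,15],[48,0]]
[[24,17],[44,14],[45,15],[48,14],[49,0]]
[[24,17],[42,18],[49,0]]
[[7,5],[24,17],[42,18],[49,0]]
[[7,5],[18,20],[31,17],[42,18],[49,0]]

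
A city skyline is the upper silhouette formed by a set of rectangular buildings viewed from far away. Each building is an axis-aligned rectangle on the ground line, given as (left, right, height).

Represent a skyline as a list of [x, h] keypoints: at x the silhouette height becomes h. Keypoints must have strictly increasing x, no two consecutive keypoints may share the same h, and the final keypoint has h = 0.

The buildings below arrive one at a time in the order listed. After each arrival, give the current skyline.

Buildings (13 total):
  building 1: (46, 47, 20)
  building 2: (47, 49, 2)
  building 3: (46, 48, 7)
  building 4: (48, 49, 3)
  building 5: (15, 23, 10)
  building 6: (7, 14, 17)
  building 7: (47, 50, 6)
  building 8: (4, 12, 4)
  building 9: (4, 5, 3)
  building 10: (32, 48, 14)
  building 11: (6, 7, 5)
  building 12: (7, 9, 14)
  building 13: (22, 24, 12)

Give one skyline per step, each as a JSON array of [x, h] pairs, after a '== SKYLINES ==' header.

== SKYLINES ==
[[46,20],[47,0]]
[[46,20],[47,2],[49,0]]
[[46,20],[47,7],[48,2],[49,0]]
[[46,20],[47,7],[48,3],[49,0]]
[[15,10],[23,0],[46,20],[47,7],[48,3],[49,0]]
[[7,17],[14,0],[15,10],[23,0],[46,20],[47,7],[48,3],[49,0]]
[[7,17],[14,0],[15,10],[23,0],[46,20],[47,7],[48,6],[50,0]]
[[4,4],[7,17],[14,0],[15,10],[23,0],[46,20],[47,7],[48,6],[50,0]]
[[4,4],[7,17],[14,0],[15,10],[23,0],[46,20],[47,7],[48,6],[50,0]]
[[4,4],[7,17],[14,0],[15,10],[23,0],[32,14],[46,20],[47,14],[48,6],[50,0]]
[[4,4],[6,5],[7,17],[14,0],[15,10],[23,0],[32,14],[46,20],[47,14],[48,6],[50,0]]
[[4,4],[6,5],[7,17],[14,0],[15,10],[23,0],[32,14],[46,20],[47,14],[48,6],[50,0]]
[[4,4],[6,5],[7,17],[14,0],[15,10],[22,12],[24,0],[32,14],[46,20],[47,14],[48,6],[50,0]]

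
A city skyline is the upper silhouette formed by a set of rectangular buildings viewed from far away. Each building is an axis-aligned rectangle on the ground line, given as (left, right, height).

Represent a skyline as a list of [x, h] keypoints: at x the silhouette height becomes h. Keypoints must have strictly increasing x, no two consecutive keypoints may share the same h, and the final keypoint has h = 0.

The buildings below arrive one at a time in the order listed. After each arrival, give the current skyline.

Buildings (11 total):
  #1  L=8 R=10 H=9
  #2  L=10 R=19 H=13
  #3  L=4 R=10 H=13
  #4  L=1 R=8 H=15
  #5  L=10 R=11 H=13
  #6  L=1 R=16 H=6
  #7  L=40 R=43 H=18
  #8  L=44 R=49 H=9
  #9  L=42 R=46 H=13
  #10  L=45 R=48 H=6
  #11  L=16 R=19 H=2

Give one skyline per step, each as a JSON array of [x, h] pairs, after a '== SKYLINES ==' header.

== SKYLINES ==
[[8,9],[10,0]]
[[8,9],[10,13],[19,0]]
[[4,13],[19,0]]
[[1,15],[8,13],[19,0]]
[[1,15],[8,13],[19,0]]
[[1,15],[8,13],[19,0]]
[[1,15],[8,13],[19,0],[40,18],[43,0]]
[[1,15],[8,13],[19,0],[40,18],[43,0],[44,9],[49,0]]
[[1,15],[8,13],[19,0],[40,18],[43,13],[46,9],[49,0]]
[[1,15],[8,13],[19,0],[40,18],[43,13],[46,9],[49,0]]
[[1,15],[8,13],[19,0],[40,18],[43,13],[46,9],[49,0]]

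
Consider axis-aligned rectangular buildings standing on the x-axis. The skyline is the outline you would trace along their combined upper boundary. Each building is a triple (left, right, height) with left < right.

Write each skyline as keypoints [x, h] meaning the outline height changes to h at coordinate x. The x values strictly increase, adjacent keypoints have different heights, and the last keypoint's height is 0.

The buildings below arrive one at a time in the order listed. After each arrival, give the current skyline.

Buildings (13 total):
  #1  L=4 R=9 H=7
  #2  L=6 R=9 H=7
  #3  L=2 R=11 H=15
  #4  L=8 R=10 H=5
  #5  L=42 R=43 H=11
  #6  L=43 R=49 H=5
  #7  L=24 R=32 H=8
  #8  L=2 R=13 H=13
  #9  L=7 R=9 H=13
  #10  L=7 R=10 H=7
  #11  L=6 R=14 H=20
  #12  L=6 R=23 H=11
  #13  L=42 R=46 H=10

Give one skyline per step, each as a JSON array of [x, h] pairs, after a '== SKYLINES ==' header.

== SKYLINES ==
[[4,7],[9,0]]
[[4,7],[9,0]]
[[2,15],[11,0]]
[[2,15],[11,0]]
[[2,15],[11,0],[42,11],[43,0]]
[[2,15],[11,0],[42,11],[43,5],[49,0]]
[[2,15],[11,0],[24,8],[32,0],[42,11],[43,5],[49,0]]
[[2,15],[11,13],[13,0],[24,8],[32,0],[42,11],[43,5],[49,0]]
[[2,15],[11,13],[13,0],[24,8],[32,0],[42,11],[43,5],[49,0]]
[[2,15],[11,13],[13,0],[24,8],[32,0],[42,11],[43,5],[49,0]]
[[2,15],[6,20],[14,0],[24,8],[32,0],[42,11],[43,5],[49,0]]
[[2,15],[6,20],[14,11],[23,0],[24,8],[32,0],[42,11],[43,5],[49,0]]
[[2,15],[6,20],[14,11],[23,0],[24,8],[32,0],[42,11],[43,10],[46,5],[49,0]]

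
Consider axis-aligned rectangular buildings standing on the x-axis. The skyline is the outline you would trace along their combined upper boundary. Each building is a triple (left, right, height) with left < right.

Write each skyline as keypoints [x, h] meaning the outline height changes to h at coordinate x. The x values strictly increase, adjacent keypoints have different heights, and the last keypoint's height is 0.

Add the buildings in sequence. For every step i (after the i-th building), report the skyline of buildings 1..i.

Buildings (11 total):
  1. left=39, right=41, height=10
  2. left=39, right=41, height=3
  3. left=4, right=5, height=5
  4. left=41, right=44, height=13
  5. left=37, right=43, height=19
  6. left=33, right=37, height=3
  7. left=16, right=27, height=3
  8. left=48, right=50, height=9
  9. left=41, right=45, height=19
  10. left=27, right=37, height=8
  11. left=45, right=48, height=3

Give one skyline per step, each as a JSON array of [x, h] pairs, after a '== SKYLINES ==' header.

== SKYLINES ==
[[39,10],[41,0]]
[[39,10],[41,0]]
[[4,5],[5,0],[39,10],[41,0]]
[[4,5],[5,0],[39,10],[41,13],[44,0]]
[[4,5],[5,0],[37,19],[43,13],[44,0]]
[[4,5],[5,0],[33,3],[37,19],[43,13],[44,0]]
[[4,5],[5,0],[16,3],[27,0],[33,3],[37,19],[43,13],[44,0]]
[[4,5],[5,0],[16,3],[27,0],[33,3],[37,19],[43,13],[44,0],[48,9],[50,0]]
[[4,5],[5,0],[16,3],[27,0],[33,3],[37,19],[45,0],[48,9],[50,0]]
[[4,5],[5,0],[16,3],[27,8],[37,19],[45,0],[48,9],[50,0]]
[[4,5],[5,0],[16,3],[27,8],[37,19],[45,3],[48,9],[50,0]]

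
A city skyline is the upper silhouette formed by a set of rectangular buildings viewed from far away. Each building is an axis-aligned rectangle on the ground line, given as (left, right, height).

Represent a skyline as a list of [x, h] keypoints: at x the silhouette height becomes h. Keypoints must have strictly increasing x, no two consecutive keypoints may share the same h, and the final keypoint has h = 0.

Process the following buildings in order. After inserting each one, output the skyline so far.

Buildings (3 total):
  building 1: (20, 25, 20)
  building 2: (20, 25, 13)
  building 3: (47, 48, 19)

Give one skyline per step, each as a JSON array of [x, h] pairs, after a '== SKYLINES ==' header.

== SKYLINES ==
[[20,20],[25,0]]
[[20,20],[25,0]]
[[20,20],[25,0],[47,19],[48,0]]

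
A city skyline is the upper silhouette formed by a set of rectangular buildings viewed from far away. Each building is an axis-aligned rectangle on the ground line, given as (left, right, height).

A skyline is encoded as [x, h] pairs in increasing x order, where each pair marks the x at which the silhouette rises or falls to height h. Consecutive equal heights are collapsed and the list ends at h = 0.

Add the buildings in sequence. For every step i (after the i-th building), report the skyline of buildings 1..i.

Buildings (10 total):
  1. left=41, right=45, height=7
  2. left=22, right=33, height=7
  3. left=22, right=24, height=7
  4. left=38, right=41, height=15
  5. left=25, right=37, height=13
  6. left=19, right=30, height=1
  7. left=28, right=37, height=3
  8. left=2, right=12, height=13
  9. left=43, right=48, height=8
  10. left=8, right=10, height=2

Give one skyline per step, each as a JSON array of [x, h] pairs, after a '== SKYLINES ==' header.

== SKYLINES ==
[[41,7],[45,0]]
[[22,7],[33,0],[41,7],[45,0]]
[[22,7],[33,0],[41,7],[45,0]]
[[22,7],[33,0],[38,15],[41,7],[45,0]]
[[22,7],[25,13],[37,0],[38,15],[41,7],[45,0]]
[[19,1],[22,7],[25,13],[37,0],[38,15],[41,7],[45,0]]
[[19,1],[22,7],[25,13],[37,0],[38,15],[41,7],[45,0]]
[[2,13],[12,0],[19,1],[22,7],[25,13],[37,0],[38,15],[41,7],[45,0]]
[[2,13],[12,0],[19,1],[22,7],[25,13],[37,0],[38,15],[41,7],[43,8],[48,0]]
[[2,13],[12,0],[19,1],[22,7],[25,13],[37,0],[38,15],[41,7],[43,8],[48,0]]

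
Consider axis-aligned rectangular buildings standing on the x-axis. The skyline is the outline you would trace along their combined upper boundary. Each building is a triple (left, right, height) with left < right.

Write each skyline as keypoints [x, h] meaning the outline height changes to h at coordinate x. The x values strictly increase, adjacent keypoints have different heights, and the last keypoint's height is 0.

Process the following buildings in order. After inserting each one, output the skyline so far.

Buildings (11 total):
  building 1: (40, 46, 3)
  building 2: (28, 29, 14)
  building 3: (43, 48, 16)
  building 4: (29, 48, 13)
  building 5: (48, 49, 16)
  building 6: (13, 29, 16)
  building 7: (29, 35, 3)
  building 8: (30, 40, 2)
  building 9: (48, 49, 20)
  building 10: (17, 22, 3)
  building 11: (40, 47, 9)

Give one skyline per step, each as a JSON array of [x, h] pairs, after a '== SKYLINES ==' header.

== SKYLINES ==
[[40,3],[46,0]]
[[28,14],[29,0],[40,3],[46,0]]
[[28,14],[29,0],[40,3],[43,16],[48,0]]
[[28,14],[29,13],[43,16],[48,0]]
[[28,14],[29,13],[43,16],[49,0]]
[[13,16],[29,13],[43,16],[49,0]]
[[13,16],[29,13],[43,16],[49,0]]
[[13,16],[29,13],[43,16],[49,0]]
[[13,16],[29,13],[43,16],[48,20],[49,0]]
[[13,16],[29,13],[43,16],[48,20],[49,0]]
[[13,16],[29,13],[43,16],[48,20],[49,0]]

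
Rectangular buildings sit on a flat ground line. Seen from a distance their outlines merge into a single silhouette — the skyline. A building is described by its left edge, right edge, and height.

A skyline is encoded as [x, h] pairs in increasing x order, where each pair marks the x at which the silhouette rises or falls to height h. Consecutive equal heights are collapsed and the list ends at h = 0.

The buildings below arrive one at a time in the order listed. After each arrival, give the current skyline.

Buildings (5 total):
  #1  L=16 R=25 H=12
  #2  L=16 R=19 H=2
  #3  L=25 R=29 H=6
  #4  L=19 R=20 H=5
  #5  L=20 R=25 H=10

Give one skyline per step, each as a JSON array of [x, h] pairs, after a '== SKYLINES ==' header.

== SKYLINES ==
[[16,12],[25,0]]
[[16,12],[25,0]]
[[16,12],[25,6],[29,0]]
[[16,12],[25,6],[29,0]]
[[16,12],[25,6],[29,0]]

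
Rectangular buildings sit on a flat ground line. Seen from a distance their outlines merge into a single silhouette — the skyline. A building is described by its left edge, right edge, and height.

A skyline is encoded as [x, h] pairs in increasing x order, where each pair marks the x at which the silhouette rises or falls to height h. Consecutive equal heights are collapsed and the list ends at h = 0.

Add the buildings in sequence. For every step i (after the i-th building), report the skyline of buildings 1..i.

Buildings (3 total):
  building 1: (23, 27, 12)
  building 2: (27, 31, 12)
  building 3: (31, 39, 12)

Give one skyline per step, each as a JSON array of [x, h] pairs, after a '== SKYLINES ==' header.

== SKYLINES ==
[[23,12],[27,0]]
[[23,12],[31,0]]
[[23,12],[39,0]]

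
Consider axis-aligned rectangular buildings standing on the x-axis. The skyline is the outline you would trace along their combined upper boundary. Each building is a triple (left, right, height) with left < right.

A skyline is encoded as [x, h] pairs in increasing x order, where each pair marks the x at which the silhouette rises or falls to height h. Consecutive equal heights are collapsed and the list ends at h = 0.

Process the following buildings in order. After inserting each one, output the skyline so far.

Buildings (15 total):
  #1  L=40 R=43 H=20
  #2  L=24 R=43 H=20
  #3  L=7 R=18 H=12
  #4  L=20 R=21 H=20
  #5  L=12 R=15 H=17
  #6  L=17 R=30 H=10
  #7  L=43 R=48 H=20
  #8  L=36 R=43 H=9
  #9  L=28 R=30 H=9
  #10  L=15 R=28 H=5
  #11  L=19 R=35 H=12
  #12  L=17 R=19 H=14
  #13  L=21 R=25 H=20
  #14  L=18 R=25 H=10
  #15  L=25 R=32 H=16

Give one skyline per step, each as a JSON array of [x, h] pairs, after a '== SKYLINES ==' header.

== SKYLINES ==
[[40,20],[43,0]]
[[24,20],[43,0]]
[[7,12],[18,0],[24,20],[43,0]]
[[7,12],[18,0],[20,20],[21,0],[24,20],[43,0]]
[[7,12],[12,17],[15,12],[18,0],[20,20],[21,0],[24,20],[43,0]]
[[7,12],[12,17],[15,12],[18,10],[20,20],[21,10],[24,20],[43,0]]
[[7,12],[12,17],[15,12],[18,10],[20,20],[21,10],[24,20],[48,0]]
[[7,12],[12,17],[15,12],[18,10],[20,20],[21,10],[24,20],[48,0]]
[[7,12],[12,17],[15,12],[18,10],[20,20],[21,10],[24,20],[48,0]]
[[7,12],[12,17],[15,12],[18,10],[20,20],[21,10],[24,20],[48,0]]
[[7,12],[12,17],[15,12],[18,10],[19,12],[20,20],[21,12],[24,20],[48,0]]
[[7,12],[12,17],[15,12],[17,14],[19,12],[20,20],[21,12],[24,20],[48,0]]
[[7,12],[12,17],[15,12],[17,14],[19,12],[20,20],[48,0]]
[[7,12],[12,17],[15,12],[17,14],[19,12],[20,20],[48,0]]
[[7,12],[12,17],[15,12],[17,14],[19,12],[20,20],[48,0]]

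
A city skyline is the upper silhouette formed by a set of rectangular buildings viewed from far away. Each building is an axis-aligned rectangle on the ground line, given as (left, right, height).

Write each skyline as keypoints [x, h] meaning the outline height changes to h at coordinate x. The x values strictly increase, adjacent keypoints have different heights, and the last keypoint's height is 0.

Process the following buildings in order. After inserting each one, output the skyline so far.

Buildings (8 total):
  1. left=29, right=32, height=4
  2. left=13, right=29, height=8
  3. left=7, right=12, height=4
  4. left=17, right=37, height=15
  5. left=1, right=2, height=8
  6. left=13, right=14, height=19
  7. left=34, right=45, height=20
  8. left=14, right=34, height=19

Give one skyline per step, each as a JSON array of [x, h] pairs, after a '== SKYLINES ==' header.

== SKYLINES ==
[[29,4],[32,0]]
[[13,8],[29,4],[32,0]]
[[7,4],[12,0],[13,8],[29,4],[32,0]]
[[7,4],[12,0],[13,8],[17,15],[37,0]]
[[1,8],[2,0],[7,4],[12,0],[13,8],[17,15],[37,0]]
[[1,8],[2,0],[7,4],[12,0],[13,19],[14,8],[17,15],[37,0]]
[[1,8],[2,0],[7,4],[12,0],[13,19],[14,8],[17,15],[34,20],[45,0]]
[[1,8],[2,0],[7,4],[12,0],[13,19],[34,20],[45,0]]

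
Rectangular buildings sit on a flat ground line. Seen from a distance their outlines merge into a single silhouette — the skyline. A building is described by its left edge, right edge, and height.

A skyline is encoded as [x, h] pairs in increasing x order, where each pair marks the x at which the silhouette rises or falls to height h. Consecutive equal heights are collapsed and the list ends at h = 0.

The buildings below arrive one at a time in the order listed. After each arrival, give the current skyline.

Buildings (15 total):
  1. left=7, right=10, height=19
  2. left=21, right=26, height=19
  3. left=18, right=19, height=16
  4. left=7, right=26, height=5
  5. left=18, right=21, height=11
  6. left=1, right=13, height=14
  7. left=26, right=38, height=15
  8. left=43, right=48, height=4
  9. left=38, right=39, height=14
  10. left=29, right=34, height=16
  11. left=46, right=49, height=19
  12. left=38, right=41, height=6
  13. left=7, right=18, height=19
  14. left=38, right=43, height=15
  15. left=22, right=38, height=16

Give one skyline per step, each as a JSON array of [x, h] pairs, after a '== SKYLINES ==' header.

== SKYLINES ==
[[7,19],[10,0]]
[[7,19],[10,0],[21,19],[26,0]]
[[7,19],[10,0],[18,16],[19,0],[21,19],[26,0]]
[[7,19],[10,5],[18,16],[19,5],[21,19],[26,0]]
[[7,19],[10,5],[18,16],[19,11],[21,19],[26,0]]
[[1,14],[7,19],[10,14],[13,5],[18,16],[19,11],[21,19],[26,0]]
[[1,14],[7,19],[10,14],[13,5],[18,16],[19,11],[21,19],[26,15],[38,0]]
[[1,14],[7,19],[10,14],[13,5],[18,16],[19,11],[21,19],[26,15],[38,0],[43,4],[48,0]]
[[1,14],[7,19],[10,14],[13,5],[18,16],[19,11],[21,19],[26,15],[38,14],[39,0],[43,4],[48,0]]
[[1,14],[7,19],[10,14],[13,5],[18,16],[19,11],[21,19],[26,15],[29,16],[34,15],[38,14],[39,0],[43,4],[48,0]]
[[1,14],[7,19],[10,14],[13,5],[18,16],[19,11],[21,19],[26,15],[29,16],[34,15],[38,14],[39,0],[43,4],[46,19],[49,0]]
[[1,14],[7,19],[10,14],[13,5],[18,16],[19,11],[21,19],[26,15],[29,16],[34,15],[38,14],[39,6],[41,0],[43,4],[46,19],[49,0]]
[[1,14],[7,19],[18,16],[19,11],[21,19],[26,15],[29,16],[34,15],[38,14],[39,6],[41,0],[43,4],[46,19],[49,0]]
[[1,14],[7,19],[18,16],[19,11],[21,19],[26,15],[29,16],[34,15],[43,4],[46,19],[49,0]]
[[1,14],[7,19],[18,16],[19,11],[21,19],[26,16],[38,15],[43,4],[46,19],[49,0]]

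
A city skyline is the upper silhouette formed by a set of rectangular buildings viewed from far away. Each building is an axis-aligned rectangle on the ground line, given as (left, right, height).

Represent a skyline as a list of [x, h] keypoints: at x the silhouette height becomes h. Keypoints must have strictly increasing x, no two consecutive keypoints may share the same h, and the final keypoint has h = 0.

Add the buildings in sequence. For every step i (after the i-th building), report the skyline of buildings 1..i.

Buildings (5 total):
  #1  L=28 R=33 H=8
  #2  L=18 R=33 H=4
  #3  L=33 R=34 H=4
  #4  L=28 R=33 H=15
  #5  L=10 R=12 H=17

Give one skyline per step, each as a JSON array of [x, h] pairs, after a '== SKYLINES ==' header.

== SKYLINES ==
[[28,8],[33,0]]
[[18,4],[28,8],[33,0]]
[[18,4],[28,8],[33,4],[34,0]]
[[18,4],[28,15],[33,4],[34,0]]
[[10,17],[12,0],[18,4],[28,15],[33,4],[34,0]]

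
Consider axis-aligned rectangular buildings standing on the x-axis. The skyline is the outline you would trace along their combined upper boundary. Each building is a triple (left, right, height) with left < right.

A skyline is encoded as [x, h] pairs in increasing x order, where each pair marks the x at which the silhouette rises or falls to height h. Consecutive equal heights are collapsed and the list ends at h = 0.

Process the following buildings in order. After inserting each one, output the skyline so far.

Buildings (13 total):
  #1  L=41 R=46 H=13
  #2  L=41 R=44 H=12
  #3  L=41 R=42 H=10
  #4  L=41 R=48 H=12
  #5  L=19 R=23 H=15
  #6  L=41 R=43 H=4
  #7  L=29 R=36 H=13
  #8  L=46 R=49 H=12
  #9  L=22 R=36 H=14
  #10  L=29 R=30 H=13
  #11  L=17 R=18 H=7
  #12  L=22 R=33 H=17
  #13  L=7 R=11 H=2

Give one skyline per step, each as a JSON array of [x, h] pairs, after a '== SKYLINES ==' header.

== SKYLINES ==
[[41,13],[46,0]]
[[41,13],[46,0]]
[[41,13],[46,0]]
[[41,13],[46,12],[48,0]]
[[19,15],[23,0],[41,13],[46,12],[48,0]]
[[19,15],[23,0],[41,13],[46,12],[48,0]]
[[19,15],[23,0],[29,13],[36,0],[41,13],[46,12],[48,0]]
[[19,15],[23,0],[29,13],[36,0],[41,13],[46,12],[49,0]]
[[19,15],[23,14],[36,0],[41,13],[46,12],[49,0]]
[[19,15],[23,14],[36,0],[41,13],[46,12],[49,0]]
[[17,7],[18,0],[19,15],[23,14],[36,0],[41,13],[46,12],[49,0]]
[[17,7],[18,0],[19,15],[22,17],[33,14],[36,0],[41,13],[46,12],[49,0]]
[[7,2],[11,0],[17,7],[18,0],[19,15],[22,17],[33,14],[36,0],[41,13],[46,12],[49,0]]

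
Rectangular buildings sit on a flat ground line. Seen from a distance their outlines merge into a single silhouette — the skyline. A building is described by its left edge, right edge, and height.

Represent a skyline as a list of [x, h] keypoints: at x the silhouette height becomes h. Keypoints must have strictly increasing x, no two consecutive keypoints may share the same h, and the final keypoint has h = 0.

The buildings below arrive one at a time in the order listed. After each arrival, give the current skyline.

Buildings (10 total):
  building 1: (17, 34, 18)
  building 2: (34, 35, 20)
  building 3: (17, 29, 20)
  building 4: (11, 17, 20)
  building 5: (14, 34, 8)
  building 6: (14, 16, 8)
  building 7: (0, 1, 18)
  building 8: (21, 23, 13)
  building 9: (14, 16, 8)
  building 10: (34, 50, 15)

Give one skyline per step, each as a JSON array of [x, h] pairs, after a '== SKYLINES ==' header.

== SKYLINES ==
[[17,18],[34,0]]
[[17,18],[34,20],[35,0]]
[[17,20],[29,18],[34,20],[35,0]]
[[11,20],[29,18],[34,20],[35,0]]
[[11,20],[29,18],[34,20],[35,0]]
[[11,20],[29,18],[34,20],[35,0]]
[[0,18],[1,0],[11,20],[29,18],[34,20],[35,0]]
[[0,18],[1,0],[11,20],[29,18],[34,20],[35,0]]
[[0,18],[1,0],[11,20],[29,18],[34,20],[35,0]]
[[0,18],[1,0],[11,20],[29,18],[34,20],[35,15],[50,0]]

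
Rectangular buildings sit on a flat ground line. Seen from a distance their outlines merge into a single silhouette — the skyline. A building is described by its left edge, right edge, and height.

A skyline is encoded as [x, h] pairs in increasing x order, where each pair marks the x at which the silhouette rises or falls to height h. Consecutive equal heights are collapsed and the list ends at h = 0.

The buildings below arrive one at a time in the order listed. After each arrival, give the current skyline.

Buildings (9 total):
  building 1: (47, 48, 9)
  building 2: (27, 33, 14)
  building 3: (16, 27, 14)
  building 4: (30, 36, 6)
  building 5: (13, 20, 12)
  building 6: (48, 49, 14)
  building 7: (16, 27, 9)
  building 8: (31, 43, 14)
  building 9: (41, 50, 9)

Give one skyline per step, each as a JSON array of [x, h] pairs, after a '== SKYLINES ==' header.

== SKYLINES ==
[[47,9],[48,0]]
[[27,14],[33,0],[47,9],[48,0]]
[[16,14],[33,0],[47,9],[48,0]]
[[16,14],[33,6],[36,0],[47,9],[48,0]]
[[13,12],[16,14],[33,6],[36,0],[47,9],[48,0]]
[[13,12],[16,14],[33,6],[36,0],[47,9],[48,14],[49,0]]
[[13,12],[16,14],[33,6],[36,0],[47,9],[48,14],[49,0]]
[[13,12],[16,14],[43,0],[47,9],[48,14],[49,0]]
[[13,12],[16,14],[43,9],[48,14],[49,9],[50,0]]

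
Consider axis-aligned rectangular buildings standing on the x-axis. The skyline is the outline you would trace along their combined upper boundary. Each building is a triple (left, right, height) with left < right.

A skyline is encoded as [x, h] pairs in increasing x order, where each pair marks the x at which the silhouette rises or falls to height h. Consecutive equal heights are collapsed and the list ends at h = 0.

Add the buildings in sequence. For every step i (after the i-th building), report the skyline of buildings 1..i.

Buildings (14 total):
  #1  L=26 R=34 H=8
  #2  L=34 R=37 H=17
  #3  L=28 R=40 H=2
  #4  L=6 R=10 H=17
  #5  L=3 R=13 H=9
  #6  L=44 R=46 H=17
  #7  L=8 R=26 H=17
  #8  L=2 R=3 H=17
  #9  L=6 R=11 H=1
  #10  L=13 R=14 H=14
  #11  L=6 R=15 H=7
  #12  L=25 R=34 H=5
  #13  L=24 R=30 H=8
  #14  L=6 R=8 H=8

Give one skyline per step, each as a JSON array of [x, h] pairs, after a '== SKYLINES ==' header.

== SKYLINES ==
[[26,8],[34,0]]
[[26,8],[34,17],[37,0]]
[[26,8],[34,17],[37,2],[40,0]]
[[6,17],[10,0],[26,8],[34,17],[37,2],[40,0]]
[[3,9],[6,17],[10,9],[13,0],[26,8],[34,17],[37,2],[40,0]]
[[3,9],[6,17],[10,9],[13,0],[26,8],[34,17],[37,2],[40,0],[44,17],[46,0]]
[[3,9],[6,17],[26,8],[34,17],[37,2],[40,0],[44,17],[46,0]]
[[2,17],[3,9],[6,17],[26,8],[34,17],[37,2],[40,0],[44,17],[46,0]]
[[2,17],[3,9],[6,17],[26,8],[34,17],[37,2],[40,0],[44,17],[46,0]]
[[2,17],[3,9],[6,17],[26,8],[34,17],[37,2],[40,0],[44,17],[46,0]]
[[2,17],[3,9],[6,17],[26,8],[34,17],[37,2],[40,0],[44,17],[46,0]]
[[2,17],[3,9],[6,17],[26,8],[34,17],[37,2],[40,0],[44,17],[46,0]]
[[2,17],[3,9],[6,17],[26,8],[34,17],[37,2],[40,0],[44,17],[46,0]]
[[2,17],[3,9],[6,17],[26,8],[34,17],[37,2],[40,0],[44,17],[46,0]]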